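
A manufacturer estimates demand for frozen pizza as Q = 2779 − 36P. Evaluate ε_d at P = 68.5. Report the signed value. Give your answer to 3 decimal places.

-7.879

At P = 68.5, Q = 313.
dQ/dP = −36.
ε = (dQ/dP)(P/Q) = (-36)(68.5/313).
|ε| > 1, so demand is elastic at this price.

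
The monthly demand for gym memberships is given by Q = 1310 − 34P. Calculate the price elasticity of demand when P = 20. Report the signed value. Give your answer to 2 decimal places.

-1.08

At P = 20, Q = 630.
dQ/dP = −34.
ε = (dQ/dP)(P/Q) = (-34)(20/630).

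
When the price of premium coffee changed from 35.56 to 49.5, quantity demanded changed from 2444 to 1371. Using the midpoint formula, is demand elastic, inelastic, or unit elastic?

elastic

Arc ε ≈ -1.716.
|ε| = 1.72 > 1.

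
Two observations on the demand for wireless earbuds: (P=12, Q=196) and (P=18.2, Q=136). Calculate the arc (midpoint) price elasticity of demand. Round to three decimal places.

-0.880

ΔQ = 136 − 196 = -60; ΔP = 18.2 − 12 = 6.2.
Midpoints: P̄ = 15.10, Q̄ = 166.0.
ε = (ΔQ/ΔP)(P̄/Q̄) = (-60/6.2)(15.10/166.0).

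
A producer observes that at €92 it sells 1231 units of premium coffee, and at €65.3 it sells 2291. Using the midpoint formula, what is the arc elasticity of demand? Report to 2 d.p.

ΔQ = 2291 − 1231 = 1060; ΔP = 65.3 − 92 = -26.7.
Midpoints: P̄ = 78.65, Q̄ = 1761.0.
ε = (ΔQ/ΔP)(P̄/Q̄) = (1060/-26.7)(78.65/1761.0).

-1.77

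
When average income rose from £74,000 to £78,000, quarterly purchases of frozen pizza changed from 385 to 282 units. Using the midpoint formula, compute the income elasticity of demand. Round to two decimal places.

-5.87

ΔQ = -103, ΔI = 4000. Midpoints: Ī = 76,000, Q̄ = 333.5.
ε_I = (ΔQ/ΔI)(Ī/Q̄) = (-103/4000)(76000/333.5).
ε_I < 0, so the good is inferior.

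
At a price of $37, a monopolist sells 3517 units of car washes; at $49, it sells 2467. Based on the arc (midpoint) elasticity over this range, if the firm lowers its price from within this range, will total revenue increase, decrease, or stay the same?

Arc ε = (-1050/12)(43.00/2992.0) ≈ -1.258.
|ε| = 1.26 > 1, so demand is elastic. A price cut therefore raises total revenue.

increase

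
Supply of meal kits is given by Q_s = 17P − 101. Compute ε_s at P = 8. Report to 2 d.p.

At P = 8, Q_s = 35.
dQ_s/dP = 17.
ε_s = (dQ_s/dP)(P/Q_s) = (17)(8/35).

3.89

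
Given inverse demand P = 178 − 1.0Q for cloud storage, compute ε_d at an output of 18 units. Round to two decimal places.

-8.89

At Q = 18, P = 178 − 1.0(18) = 160.00.
dP/dQ = −1.0, so dQ/dP = 1/(−1.0) = -1.000.
ε = (dQ/dP)(P/Q) = (-1.000)(160.00/18).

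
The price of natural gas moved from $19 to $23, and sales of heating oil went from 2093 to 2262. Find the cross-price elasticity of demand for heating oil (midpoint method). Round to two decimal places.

ΔQ_x = 2262 − 2093 = 169; ΔP_y = 23 − 19 = 4.
Midpoints: P̄_y = 21.00, Q̄_x = 2177.5.
ε_xy = (ΔQ_x/ΔP_y)(P̄_y/Q̄_x) = (169/4)(21.00/2177.5).

0.41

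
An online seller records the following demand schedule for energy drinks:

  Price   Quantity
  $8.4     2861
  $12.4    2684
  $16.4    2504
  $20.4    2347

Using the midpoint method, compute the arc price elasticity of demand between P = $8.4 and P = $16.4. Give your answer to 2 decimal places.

At P = 8.4, Q = 2861; at P = 16.4, Q = 2504.
ΔQ = -357, ΔP = 8.0. Midpoints: P̄ = 12.40, Q̄ = 2682.5.
ε = (ΔQ/ΔP)(P̄/Q̄) = (-357/8.0)(12.40/2682.5).

-0.21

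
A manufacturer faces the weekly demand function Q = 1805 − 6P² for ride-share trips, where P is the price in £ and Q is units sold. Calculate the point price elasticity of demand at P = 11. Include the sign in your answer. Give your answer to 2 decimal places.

-1.35

At P = 11, Q = 1079.
dQ/dP = −12P = -132.
ε = (dQ/dP)(P/Q) = (-132)(11/1079).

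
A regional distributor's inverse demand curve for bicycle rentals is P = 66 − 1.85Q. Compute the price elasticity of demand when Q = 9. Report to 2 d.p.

At Q = 9, P = 66 − 1.85(9) = 49.35.
dP/dQ = −1.85, so dQ/dP = 1/(−1.85) = -0.541.
ε = (dQ/dP)(P/Q) = (-0.541)(49.35/9).

-2.96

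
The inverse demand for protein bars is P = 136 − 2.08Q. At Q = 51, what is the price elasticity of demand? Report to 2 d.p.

At Q = 51, P = 136 − 2.08(51) = 29.92.
dP/dQ = −2.08, so dQ/dP = 1/(−2.08) = -0.481.
ε = (dQ/dP)(P/Q) = (-0.481)(29.92/51).

-0.28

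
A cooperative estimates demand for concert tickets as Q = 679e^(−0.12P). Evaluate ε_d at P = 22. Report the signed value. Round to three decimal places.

-2.640

At P = 22, Q = 48.454.
dQ/dP = −0.12·679e^(−0.12P) = −0.12Q = -5.815.
ε = (dQ/dP)(P/Q) = (-5.815)(22/48.454).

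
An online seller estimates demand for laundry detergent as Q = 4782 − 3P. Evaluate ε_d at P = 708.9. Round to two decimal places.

-0.80

At P = 708.9, Q = 2655.300.
dQ/dP = −3.
ε = (dQ/dP)(P/Q) = (-3)(708.9/2655.300).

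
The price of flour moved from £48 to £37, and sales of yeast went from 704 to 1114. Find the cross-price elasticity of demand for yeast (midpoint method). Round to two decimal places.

ΔQ_x = 1114 − 704 = 410; ΔP_y = 37 − 48 = -11.
Midpoints: P̄_y = 42.50, Q̄_x = 909.0.
ε_xy = (ΔQ_x/ΔP_y)(P̄_y/Q̄_x) = (410/-11)(42.50/909.0).

-1.74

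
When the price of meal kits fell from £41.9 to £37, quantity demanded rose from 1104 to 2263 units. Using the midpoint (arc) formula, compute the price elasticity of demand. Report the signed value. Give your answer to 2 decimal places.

-5.54

ΔQ = 2263 − 1104 = 1159; ΔP = 37 − 41.9 = -4.9.
Midpoints: P̄ = 39.45, Q̄ = 1683.5.
ε = (ΔQ/ΔP)(P̄/Q̄) = (1159/-4.9)(39.45/1683.5).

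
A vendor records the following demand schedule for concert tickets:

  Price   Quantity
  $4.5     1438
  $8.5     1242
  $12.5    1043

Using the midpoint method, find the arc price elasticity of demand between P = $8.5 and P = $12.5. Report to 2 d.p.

At P = 8.5, Q = 1242; at P = 12.5, Q = 1043.
ΔQ = -199, ΔP = 4.0. Midpoints: P̄ = 10.50, Q̄ = 1142.5.
ε = (ΔQ/ΔP)(P̄/Q̄) = (-199/4.0)(10.50/1142.5).

-0.46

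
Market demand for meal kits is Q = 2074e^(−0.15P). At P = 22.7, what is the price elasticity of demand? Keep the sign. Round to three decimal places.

At P = 22.7, Q = 68.871.
dQ/dP = −0.15·2074e^(−0.15P) = −0.15Q = -10.331.
ε = (dQ/dP)(P/Q) = (-10.331)(22.7/68.871).
|ε| > 1, so demand is elastic at this price.

-3.405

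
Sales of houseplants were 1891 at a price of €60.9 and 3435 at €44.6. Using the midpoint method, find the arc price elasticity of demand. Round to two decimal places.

-1.88

ΔQ = 3435 − 1891 = 1544; ΔP = 44.6 − 60.9 = -16.3.
Midpoints: P̄ = 52.75, Q̄ = 2663.0.
ε = (ΔQ/ΔP)(P̄/Q̄) = (1544/-16.3)(52.75/2663.0).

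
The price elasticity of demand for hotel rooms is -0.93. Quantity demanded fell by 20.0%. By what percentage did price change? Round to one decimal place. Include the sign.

%ΔP ≈ %ΔQ / ε = (-20.0%)/(-0.93) = 21.51%.

21.5%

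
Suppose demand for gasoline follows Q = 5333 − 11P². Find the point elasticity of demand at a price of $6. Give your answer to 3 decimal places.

At P = 6, Q = 4937.
dQ/dP = −22P = -132.
ε = (dQ/dP)(P/Q) = (-132)(6/4937).

-0.160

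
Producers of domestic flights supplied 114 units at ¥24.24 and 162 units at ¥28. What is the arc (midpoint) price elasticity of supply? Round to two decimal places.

ΔQ = 162 − 114 = 48; ΔP = 28 − 24.24 = 3.76.
Midpoints: P̄ = 26.12, Q̄ = 138.0.
ε_s = (ΔQ/ΔP)(P̄/Q̄) = (48/3.76)(26.12/138.0).

2.42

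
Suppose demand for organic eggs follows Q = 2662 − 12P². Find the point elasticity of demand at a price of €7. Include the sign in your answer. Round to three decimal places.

At P = 7, Q = 2074.
dQ/dP = −24P = -168.
ε = (dQ/dP)(P/Q) = (-168)(7/2074).

-0.567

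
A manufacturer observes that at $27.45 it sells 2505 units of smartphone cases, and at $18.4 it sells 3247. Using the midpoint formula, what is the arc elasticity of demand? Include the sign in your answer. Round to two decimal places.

ΔQ = 3247 − 2505 = 742; ΔP = 18.4 − 27.45 = -9.05.
Midpoints: P̄ = 22.92, Q̄ = 2876.0.
ε = (ΔQ/ΔP)(P̄/Q̄) = (742/-9.05)(22.92/2876.0).

-0.65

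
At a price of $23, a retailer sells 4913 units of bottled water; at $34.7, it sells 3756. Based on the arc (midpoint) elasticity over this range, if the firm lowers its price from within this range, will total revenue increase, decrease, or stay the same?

Arc ε = (-1157/11.7)(28.85/4334.5) ≈ -0.658.
|ε| = 0.66 < 1, so demand is inelastic. A price cut therefore reduces total revenue.

decrease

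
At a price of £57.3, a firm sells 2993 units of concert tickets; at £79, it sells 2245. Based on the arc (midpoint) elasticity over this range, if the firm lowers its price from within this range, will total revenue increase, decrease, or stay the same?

decrease

Arc ε = (-748/21.7)(68.15/2619.0) ≈ -0.897.
|ε| = 0.90 < 1, so demand is inelastic. A price cut therefore reduces total revenue.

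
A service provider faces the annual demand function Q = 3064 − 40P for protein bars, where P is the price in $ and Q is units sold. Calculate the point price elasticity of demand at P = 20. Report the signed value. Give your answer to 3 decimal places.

At P = 20, Q = 2264.
dQ/dP = −40.
ε = (dQ/dP)(P/Q) = (-40)(20/2264).
|ε| < 1, so demand is inelastic at this price.

-0.353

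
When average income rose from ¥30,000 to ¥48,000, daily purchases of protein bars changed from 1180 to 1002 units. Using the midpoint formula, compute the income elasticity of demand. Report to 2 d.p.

-0.35

ΔQ = -178, ΔI = 18000. Midpoints: Ī = 39,000, Q̄ = 1091.0.
ε_I = (ΔQ/ΔI)(Ī/Q̄) = (-178/18000)(39000/1091.0).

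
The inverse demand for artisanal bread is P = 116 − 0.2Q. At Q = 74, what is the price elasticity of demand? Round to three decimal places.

-6.838

At Q = 74, P = 116 − 0.2(74) = 101.20.
dP/dQ = −0.2, so dQ/dP = 1/(−0.2) = -5.000.
ε = (dQ/dP)(P/Q) = (-5.000)(101.20/74).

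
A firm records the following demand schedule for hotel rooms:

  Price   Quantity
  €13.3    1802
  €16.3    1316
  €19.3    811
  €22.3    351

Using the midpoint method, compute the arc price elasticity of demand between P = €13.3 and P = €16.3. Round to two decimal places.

At P = 13.3, Q = 1802; at P = 16.3, Q = 1316.
ΔQ = -486, ΔP = 3.0. Midpoints: P̄ = 14.80, Q̄ = 1559.0.
ε = (ΔQ/ΔP)(P̄/Q̄) = (-486/3.0)(14.80/1559.0).

-1.54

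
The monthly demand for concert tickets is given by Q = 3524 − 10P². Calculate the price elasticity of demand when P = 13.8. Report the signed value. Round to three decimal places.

At P = 13.8, Q = 1619.600.
dQ/dP = −20P = -276.
ε = (dQ/dP)(P/Q) = (-276)(13.8/1619.600).
|ε| > 1, so demand is elastic at this price.

-2.352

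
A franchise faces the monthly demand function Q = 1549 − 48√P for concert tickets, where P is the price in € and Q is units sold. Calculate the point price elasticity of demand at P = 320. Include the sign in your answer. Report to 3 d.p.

At P = 320, Q = 690.350.
dQ/dP = −48/(2√P) = -1.342.
ε = (dQ/dP)(P/Q) = (-1.342)(320/690.350).

-0.622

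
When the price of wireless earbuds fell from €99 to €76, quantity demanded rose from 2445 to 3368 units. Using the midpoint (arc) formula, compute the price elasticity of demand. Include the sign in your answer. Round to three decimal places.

-1.208

ΔQ = 3368 − 2445 = 923; ΔP = 76 − 99 = -23.
Midpoints: P̄ = 87.50, Q̄ = 2906.5.
ε = (ΔQ/ΔP)(P̄/Q̄) = (923/-23)(87.50/2906.5).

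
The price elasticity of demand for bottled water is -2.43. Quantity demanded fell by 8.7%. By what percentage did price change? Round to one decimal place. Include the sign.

%ΔP ≈ %ΔQ / ε = (-8.7%)/(-2.43) = 3.58%.

3.6%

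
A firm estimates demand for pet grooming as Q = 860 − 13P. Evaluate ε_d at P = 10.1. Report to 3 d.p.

At P = 10.1, Q = 728.700.
dQ/dP = −13.
ε = (dQ/dP)(P/Q) = (-13)(10.1/728.700).

-0.180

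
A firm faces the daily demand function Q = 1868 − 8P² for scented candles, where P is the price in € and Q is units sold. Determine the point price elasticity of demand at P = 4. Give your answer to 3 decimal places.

At P = 4, Q = 1740.
dQ/dP = −16P = -64.
ε = (dQ/dP)(P/Q) = (-64)(4/1740).

-0.147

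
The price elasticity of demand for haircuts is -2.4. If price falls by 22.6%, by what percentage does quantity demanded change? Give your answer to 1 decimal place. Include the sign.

%ΔQ ≈ ε × %ΔP = (-2.4)(-22.6%) = 54.24%.

54.2%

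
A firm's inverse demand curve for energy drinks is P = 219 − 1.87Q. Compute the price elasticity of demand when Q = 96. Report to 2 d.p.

At Q = 96, P = 219 − 1.87(96) = 39.48.
dP/dQ = −1.87, so dQ/dP = 1/(−1.87) = -0.535.
ε = (dQ/dP)(P/Q) = (-0.535)(39.48/96).

-0.22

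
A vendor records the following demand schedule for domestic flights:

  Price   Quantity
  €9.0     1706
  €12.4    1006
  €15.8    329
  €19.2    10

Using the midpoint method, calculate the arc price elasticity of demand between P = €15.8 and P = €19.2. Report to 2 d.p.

-9.69

At P = 15.8, Q = 329; at P = 19.2, Q = 10.
ΔQ = -319, ΔP = 3.4. Midpoints: P̄ = 17.50, Q̄ = 169.5.
ε = (ΔQ/ΔP)(P̄/Q̄) = (-319/3.4)(17.50/169.5).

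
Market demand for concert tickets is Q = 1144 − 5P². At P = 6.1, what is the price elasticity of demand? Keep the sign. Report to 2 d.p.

-0.39

At P = 6.1, Q = 957.950.
dQ/dP = −10P = -61.
ε = (dQ/dP)(P/Q) = (-61)(6.1/957.950).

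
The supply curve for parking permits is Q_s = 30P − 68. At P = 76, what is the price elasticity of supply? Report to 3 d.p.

At P = 76, Q_s = 2212.
dQ_s/dP = 30.
ε_s = (dQ_s/dP)(P/Q_s) = (30)(76/2212).

1.031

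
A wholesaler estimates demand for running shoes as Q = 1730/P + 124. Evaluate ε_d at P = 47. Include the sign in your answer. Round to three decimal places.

At P = 47, Q = 160.809.
dQ/dP = −1730/P² = -0.783.
ε = (dQ/dP)(P/Q) = (-0.783)(47/160.809).
|ε| < 1, so demand is inelastic at this price.

-0.229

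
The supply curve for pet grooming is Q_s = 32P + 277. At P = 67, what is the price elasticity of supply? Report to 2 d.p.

0.89

At P = 67, Q_s = 2421.
dQ_s/dP = 32.
ε_s = (dQ_s/dP)(P/Q_s) = (32)(67/2421).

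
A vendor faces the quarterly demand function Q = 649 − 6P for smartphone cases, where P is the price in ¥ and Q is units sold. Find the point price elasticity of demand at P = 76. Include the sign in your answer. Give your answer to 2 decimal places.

-2.36

At P = 76, Q = 193.
dQ/dP = −6.
ε = (dQ/dP)(P/Q) = (-6)(76/193).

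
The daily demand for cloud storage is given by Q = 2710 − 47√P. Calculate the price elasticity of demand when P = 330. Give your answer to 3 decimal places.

At P = 330, Q = 1856.203.
dQ/dP = −47/(2√P) = -1.294.
ε = (dQ/dP)(P/Q) = (-1.294)(330/1856.203).
|ε| < 1, so demand is inelastic at this price.

-0.230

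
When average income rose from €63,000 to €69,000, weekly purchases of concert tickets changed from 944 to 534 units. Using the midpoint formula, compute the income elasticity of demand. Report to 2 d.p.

-6.10

ΔQ = -410, ΔI = 6000. Midpoints: Ī = 66,000, Q̄ = 739.0.
ε_I = (ΔQ/ΔI)(Ī/Q̄) = (-410/6000)(66000/739.0).
ε_I < 0, so the good is inferior.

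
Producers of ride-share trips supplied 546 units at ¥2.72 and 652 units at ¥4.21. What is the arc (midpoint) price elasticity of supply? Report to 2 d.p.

0.41

ΔQ = 652 − 546 = 106; ΔP = 4.21 − 2.72 = 1.49.
Midpoints: P̄ = 3.46, Q̄ = 599.0.
ε_s = (ΔQ/ΔP)(P̄/Q̄) = (106/1.49)(3.46/599.0).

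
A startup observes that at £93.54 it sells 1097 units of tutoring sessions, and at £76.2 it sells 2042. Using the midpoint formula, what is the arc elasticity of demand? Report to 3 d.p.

ΔQ = 2042 − 1097 = 945; ΔP = 76.2 − 93.54 = -17.34.
Midpoints: P̄ = 84.87, Q̄ = 1569.5.
ε = (ΔQ/ΔP)(P̄/Q̄) = (945/-17.34)(84.87/1569.5).

-2.947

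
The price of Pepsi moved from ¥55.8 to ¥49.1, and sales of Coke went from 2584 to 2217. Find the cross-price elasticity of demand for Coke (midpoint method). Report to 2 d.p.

ΔQ_x = 2217 − 2584 = -367; ΔP_y = 49.1 − 55.8 = -6.7.
Midpoints: P̄_y = 52.45, Q̄_x = 2400.5.
ε_xy = (ΔQ_x/ΔP_y)(P̄_y/Q̄_x) = (-367/-6.7)(52.45/2400.5).

1.20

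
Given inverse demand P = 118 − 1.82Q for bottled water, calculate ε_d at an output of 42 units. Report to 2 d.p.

-0.54

At Q = 42, P = 118 − 1.82(42) = 41.56.
dP/dQ = −1.82, so dQ/dP = 1/(−1.82) = -0.549.
ε = (dQ/dP)(P/Q) = (-0.549)(41.56/42).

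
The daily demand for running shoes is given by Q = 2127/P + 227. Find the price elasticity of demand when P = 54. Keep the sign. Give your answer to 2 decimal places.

At P = 54, Q = 266.389.
dQ/dP = −2127/P² = -0.729.
ε = (dQ/dP)(P/Q) = (-0.729)(54/266.389).
|ε| < 1, so demand is inelastic at this price.

-0.15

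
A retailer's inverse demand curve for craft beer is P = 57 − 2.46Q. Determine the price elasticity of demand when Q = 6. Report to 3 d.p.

-2.862

At Q = 6, P = 57 − 2.46(6) = 42.24.
dP/dQ = −2.46, so dQ/dP = 1/(−2.46) = -0.407.
ε = (dQ/dP)(P/Q) = (-0.407)(42.24/6).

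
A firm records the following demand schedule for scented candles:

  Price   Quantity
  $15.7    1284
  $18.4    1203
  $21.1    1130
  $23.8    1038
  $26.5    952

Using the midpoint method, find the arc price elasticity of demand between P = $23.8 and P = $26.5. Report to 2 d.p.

At P = 23.8, Q = 1038; at P = 26.5, Q = 952.
ΔQ = -86, ΔP = 2.7. Midpoints: P̄ = 25.15, Q̄ = 995.0.
ε = (ΔQ/ΔP)(P̄/Q̄) = (-86/2.7)(25.15/995.0).

-0.81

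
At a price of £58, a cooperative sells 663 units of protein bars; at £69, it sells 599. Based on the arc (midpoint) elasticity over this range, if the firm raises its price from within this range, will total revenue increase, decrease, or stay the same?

increase

Arc ε = (-64/11)(63.50/631.0) ≈ -0.586.
|ε| = 0.59 < 1, so demand is inelastic. A price rise therefore raises total revenue.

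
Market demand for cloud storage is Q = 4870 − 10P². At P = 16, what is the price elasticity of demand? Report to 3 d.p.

-2.216

At P = 16, Q = 2310.
dQ/dP = −20P = -320.
ε = (dQ/dP)(P/Q) = (-320)(16/2310).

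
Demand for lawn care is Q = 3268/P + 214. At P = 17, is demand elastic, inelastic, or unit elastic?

Q = 406.235, dQ/dP = -11.308.
ε = (dQ/dP)(P/Q) ≈ -0.473.
|ε| = 0.47 < 1.

inelastic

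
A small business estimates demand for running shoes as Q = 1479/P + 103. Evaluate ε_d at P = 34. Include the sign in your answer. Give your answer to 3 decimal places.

At P = 34, Q = 146.500.
dQ/dP = −1479/P² = -1.279.
ε = (dQ/dP)(P/Q) = (-1.279)(34/146.500).
|ε| < 1, so demand is inelastic at this price.

-0.297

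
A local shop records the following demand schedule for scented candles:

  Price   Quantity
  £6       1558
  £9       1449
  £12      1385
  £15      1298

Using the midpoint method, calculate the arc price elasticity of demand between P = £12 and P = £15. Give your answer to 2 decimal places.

-0.29

At P = 12, Q = 1385; at P = 15, Q = 1298.
ΔQ = -87, ΔP = 3. Midpoints: P̄ = 13.50, Q̄ = 1341.5.
ε = (ΔQ/ΔP)(P̄/Q̄) = (-87/3)(13.50/1341.5).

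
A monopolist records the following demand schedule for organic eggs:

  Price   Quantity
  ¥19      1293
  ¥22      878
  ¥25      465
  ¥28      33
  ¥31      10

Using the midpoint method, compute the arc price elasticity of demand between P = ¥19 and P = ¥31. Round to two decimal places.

At P = 19, Q = 1293; at P = 31, Q = 10.
ΔQ = -1283, ΔP = 12. Midpoints: P̄ = 25.00, Q̄ = 651.5.
ε = (ΔQ/ΔP)(P̄/Q̄) = (-1283/12)(25.00/651.5).

-4.10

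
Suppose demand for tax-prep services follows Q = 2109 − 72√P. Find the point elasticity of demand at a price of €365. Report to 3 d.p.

-0.938

At P = 365, Q = 733.442.
dQ/dP = −72/(2√P) = -1.884.
ε = (dQ/dP)(P/Q) = (-1.884)(365/733.442).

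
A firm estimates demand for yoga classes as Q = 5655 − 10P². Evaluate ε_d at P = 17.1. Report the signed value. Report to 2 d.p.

At P = 17.1, Q = 2730.900.
dQ/dP = −20P = -342.
ε = (dQ/dP)(P/Q) = (-342)(17.1/2730.900).
|ε| > 1, so demand is elastic at this price.

-2.14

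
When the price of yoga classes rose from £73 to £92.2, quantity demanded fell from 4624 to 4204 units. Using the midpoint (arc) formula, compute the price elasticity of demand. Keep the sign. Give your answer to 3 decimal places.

ΔQ = 4204 − 4624 = -420; ΔP = 92.2 − 73 = 19.2.
Midpoints: P̄ = 82.60, Q̄ = 4414.0.
ε = (ΔQ/ΔP)(P̄/Q̄) = (-420/19.2)(82.60/4414.0).

-0.409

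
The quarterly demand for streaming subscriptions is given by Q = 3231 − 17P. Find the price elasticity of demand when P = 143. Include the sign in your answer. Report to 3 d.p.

At P = 143, Q = 800.
dQ/dP = −17.
ε = (dQ/dP)(P/Q) = (-17)(143/800).
|ε| > 1, so demand is elastic at this price.

-3.039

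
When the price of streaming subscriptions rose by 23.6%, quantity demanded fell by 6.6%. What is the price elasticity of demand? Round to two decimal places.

-0.28

ε = %ΔQ / %ΔP = (-6.6)/(23.6) = -0.280.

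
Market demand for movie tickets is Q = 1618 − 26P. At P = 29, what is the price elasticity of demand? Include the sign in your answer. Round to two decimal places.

At P = 29, Q = 864.
dQ/dP = −26.
ε = (dQ/dP)(P/Q) = (-26)(29/864).
|ε| < 1, so demand is inelastic at this price.

-0.87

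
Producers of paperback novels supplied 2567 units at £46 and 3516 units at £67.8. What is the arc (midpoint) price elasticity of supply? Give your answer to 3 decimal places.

ΔQ = 3516 − 2567 = 949; ΔP = 67.8 − 46 = 21.8.
Midpoints: P̄ = 56.90, Q̄ = 3041.5.
ε_s = (ΔQ/ΔP)(P̄/Q̄) = (949/21.8)(56.90/3041.5).

0.814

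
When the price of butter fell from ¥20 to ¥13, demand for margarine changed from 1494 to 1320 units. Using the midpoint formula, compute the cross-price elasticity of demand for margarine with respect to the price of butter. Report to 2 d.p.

0.29

ΔQ_x = 1320 − 1494 = -174; ΔP_y = 13 − 20 = -7.
Midpoints: P̄_y = 16.50, Q̄_x = 1407.0.
ε_xy = (ΔQ_x/ΔP_y)(P̄_y/Q̄_x) = (-174/-7)(16.50/1407.0).
ε_xy > 0, so the goods are substitutes.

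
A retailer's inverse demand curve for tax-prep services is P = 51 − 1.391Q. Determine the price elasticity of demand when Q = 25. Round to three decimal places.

-0.467

At Q = 25, P = 51 − 1.391(25) = 16.23.
dP/dQ = −1.391, so dQ/dP = 1/(−1.391) = -0.719.
ε = (dQ/dP)(P/Q) = (-0.719)(16.23/25).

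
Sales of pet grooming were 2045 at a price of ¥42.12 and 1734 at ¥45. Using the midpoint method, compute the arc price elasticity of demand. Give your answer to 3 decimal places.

ΔQ = 1734 − 2045 = -311; ΔP = 45 − 42.12 = 2.88.
Midpoints: P̄ = 43.56, Q̄ = 1889.5.
ε = (ΔQ/ΔP)(P̄/Q̄) = (-311/2.88)(43.56/1889.5).

-2.489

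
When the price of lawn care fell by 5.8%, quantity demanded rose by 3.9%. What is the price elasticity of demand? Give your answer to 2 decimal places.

-0.67

ε = %ΔQ / %ΔP = (3.9)/(-5.8) = -0.672.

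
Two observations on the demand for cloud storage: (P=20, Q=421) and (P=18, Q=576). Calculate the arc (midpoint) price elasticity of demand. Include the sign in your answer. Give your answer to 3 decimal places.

-2.954

ΔQ = 576 − 421 = 155; ΔP = 18 − 20 = -2.
Midpoints: P̄ = 19.00, Q̄ = 498.5.
ε = (ΔQ/ΔP)(P̄/Q̄) = (155/-2)(19.00/498.5).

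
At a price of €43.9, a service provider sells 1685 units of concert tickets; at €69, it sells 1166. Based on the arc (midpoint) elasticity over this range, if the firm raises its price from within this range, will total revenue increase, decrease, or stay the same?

increase

Arc ε = (-519/25.1)(56.45/1425.5) ≈ -0.819.
|ε| = 0.82 < 1, so demand is inelastic. A price rise therefore raises total revenue.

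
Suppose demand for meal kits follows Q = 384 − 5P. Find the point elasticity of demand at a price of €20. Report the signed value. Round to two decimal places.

-0.35

At P = 20, Q = 284.
dQ/dP = −5.
ε = (dQ/dP)(P/Q) = (-5)(20/284).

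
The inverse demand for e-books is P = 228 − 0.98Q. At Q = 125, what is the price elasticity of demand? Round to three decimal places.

At Q = 125, P = 228 − 0.98(125) = 105.50.
dP/dQ = −0.98, so dQ/dP = 1/(−0.98) = -1.020.
ε = (dQ/dP)(P/Q) = (-1.020)(105.50/125).

-0.861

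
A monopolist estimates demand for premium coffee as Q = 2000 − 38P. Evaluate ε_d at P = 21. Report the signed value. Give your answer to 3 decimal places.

-0.664

At P = 21, Q = 1202.
dQ/dP = −38.
ε = (dQ/dP)(P/Q) = (-38)(21/1202).
|ε| < 1, so demand is inelastic at this price.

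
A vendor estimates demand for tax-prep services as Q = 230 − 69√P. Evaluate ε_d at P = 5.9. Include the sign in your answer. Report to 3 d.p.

-1.343

At P = 5.9, Q = 62.400.
dQ/dP = −69/(2√P) = -14.203.
ε = (dQ/dP)(P/Q) = (-14.203)(5.9/62.400).
|ε| > 1, so demand is elastic at this price.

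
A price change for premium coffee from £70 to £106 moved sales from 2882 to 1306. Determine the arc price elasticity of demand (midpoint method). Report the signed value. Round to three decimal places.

-1.840

ΔQ = 1306 − 2882 = -1576; ΔP = 106 − 70 = 36.
Midpoints: P̄ = 88.00, Q̄ = 2094.0.
ε = (ΔQ/ΔP)(P̄/Q̄) = (-1576/36)(88.00/2094.0).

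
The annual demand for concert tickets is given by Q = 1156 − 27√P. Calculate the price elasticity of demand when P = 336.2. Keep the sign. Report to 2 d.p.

At P = 336.2, Q = 660.935.
dQ/dP = −27/(2√P) = -0.736.
ε = (dQ/dP)(P/Q) = (-0.736)(336.2/660.935).

-0.37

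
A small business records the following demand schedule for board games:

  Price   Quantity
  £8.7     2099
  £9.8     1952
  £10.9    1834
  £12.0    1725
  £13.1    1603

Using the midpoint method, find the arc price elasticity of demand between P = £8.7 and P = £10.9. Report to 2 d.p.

-0.60

At P = 8.7, Q = 2099; at P = 10.9, Q = 1834.
ΔQ = -265, ΔP = 2.2. Midpoints: P̄ = 9.80, Q̄ = 1966.5.
ε = (ΔQ/ΔP)(P̄/Q̄) = (-265/2.2)(9.80/1966.5).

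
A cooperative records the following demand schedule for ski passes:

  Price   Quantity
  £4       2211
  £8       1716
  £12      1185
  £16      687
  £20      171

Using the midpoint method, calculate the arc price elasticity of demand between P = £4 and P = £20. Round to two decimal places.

-1.28

At P = 4, Q = 2211; at P = 20, Q = 171.
ΔQ = -2040, ΔP = 16. Midpoints: P̄ = 12.00, Q̄ = 1191.0.
ε = (ΔQ/ΔP)(P̄/Q̄) = (-2040/16)(12.00/1191.0).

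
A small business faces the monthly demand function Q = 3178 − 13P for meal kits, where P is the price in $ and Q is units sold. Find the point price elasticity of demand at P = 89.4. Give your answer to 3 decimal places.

-0.577

At P = 89.4, Q = 2015.800.
dQ/dP = −13.
ε = (dQ/dP)(P/Q) = (-13)(89.4/2015.800).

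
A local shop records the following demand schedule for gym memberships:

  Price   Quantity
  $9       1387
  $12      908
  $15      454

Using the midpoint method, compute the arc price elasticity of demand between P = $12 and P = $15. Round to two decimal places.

At P = 12, Q = 908; at P = 15, Q = 454.
ΔQ = -454, ΔP = 3. Midpoints: P̄ = 13.50, Q̄ = 681.0.
ε = (ΔQ/ΔP)(P̄/Q̄) = (-454/3)(13.50/681.0).

-3.00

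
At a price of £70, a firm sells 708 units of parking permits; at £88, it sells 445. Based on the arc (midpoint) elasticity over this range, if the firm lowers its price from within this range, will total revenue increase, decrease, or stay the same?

Arc ε = (-263/18)(79.00/576.5) ≈ -2.002.
|ε| = 2.00 > 1, so demand is elastic. A price cut therefore raises total revenue.

increase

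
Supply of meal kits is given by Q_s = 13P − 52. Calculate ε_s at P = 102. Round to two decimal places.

1.04

At P = 102, Q_s = 1274.
dQ_s/dP = 13.
ε_s = (dQ_s/dP)(P/Q_s) = (13)(102/1274).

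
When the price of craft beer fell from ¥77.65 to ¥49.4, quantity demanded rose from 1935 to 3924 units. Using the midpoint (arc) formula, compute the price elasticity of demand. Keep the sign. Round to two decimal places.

ΔQ = 3924 − 1935 = 1989; ΔP = 49.4 − 77.65 = -28.25.
Midpoints: P̄ = 63.53, Q̄ = 2929.5.
ε = (ΔQ/ΔP)(P̄/Q̄) = (1989/-28.25)(63.53/2929.5).

-1.53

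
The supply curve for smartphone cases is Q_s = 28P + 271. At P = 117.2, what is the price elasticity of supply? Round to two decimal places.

At P = 117.2, Q_s = 3552.60.
dQ_s/dP = 28.
ε_s = (dQ_s/dP)(P/Q_s) = (28)(117.2/3552.60).

0.92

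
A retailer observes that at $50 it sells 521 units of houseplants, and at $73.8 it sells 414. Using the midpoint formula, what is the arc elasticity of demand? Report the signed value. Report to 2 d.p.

ΔQ = 414 − 521 = -107; ΔP = 73.8 − 50 = 23.8.
Midpoints: P̄ = 61.90, Q̄ = 467.5.
ε = (ΔQ/ΔP)(P̄/Q̄) = (-107/23.8)(61.90/467.5).

-0.60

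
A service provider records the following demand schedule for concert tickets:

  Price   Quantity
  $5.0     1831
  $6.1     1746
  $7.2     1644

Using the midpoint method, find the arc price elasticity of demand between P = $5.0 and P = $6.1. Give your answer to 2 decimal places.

-0.24

At P = 5.0, Q = 1831; at P = 6.1, Q = 1746.
ΔQ = -85, ΔP = 1.1. Midpoints: P̄ = 5.55, Q̄ = 1788.5.
ε = (ΔQ/ΔP)(P̄/Q̄) = (-85/1.1)(5.55/1788.5).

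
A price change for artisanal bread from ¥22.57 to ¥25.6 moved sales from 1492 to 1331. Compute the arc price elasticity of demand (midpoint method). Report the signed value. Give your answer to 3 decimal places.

ΔQ = 1331 − 1492 = -161; ΔP = 25.6 − 22.57 = 3.03.
Midpoints: P̄ = 24.09, Q̄ = 1411.5.
ε = (ΔQ/ΔP)(P̄/Q̄) = (-161/3.03)(24.09/1411.5).

-0.907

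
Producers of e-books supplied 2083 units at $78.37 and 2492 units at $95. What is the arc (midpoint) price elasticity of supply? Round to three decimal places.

0.932

ΔQ = 2492 − 2083 = 409; ΔP = 95 − 78.37 = 16.63.
Midpoints: P̄ = 86.69, Q̄ = 2287.5.
ε_s = (ΔQ/ΔP)(P̄/Q̄) = (409/16.63)(86.69/2287.5).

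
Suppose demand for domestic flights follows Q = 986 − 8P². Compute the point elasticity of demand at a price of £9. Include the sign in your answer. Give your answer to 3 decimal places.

At P = 9, Q = 338.
dQ/dP = −16P = -144.
ε = (dQ/dP)(P/Q) = (-144)(9/338).
|ε| > 1, so demand is elastic at this price.

-3.834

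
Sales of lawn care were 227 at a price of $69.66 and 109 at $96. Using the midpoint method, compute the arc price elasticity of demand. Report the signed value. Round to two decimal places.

ΔQ = 109 − 227 = -118; ΔP = 96 − 69.66 = 26.34.
Midpoints: P̄ = 82.83, Q̄ = 168.0.
ε = (ΔQ/ΔP)(P̄/Q̄) = (-118/26.34)(82.83/168.0).

-2.21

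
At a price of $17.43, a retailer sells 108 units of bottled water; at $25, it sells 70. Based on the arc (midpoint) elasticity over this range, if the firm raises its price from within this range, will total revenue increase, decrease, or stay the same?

decrease

Arc ε = (-38/7.57)(21.21/89.0) ≈ -1.197.
|ε| = 1.20 > 1, so demand is elastic. A price rise therefore reduces total revenue.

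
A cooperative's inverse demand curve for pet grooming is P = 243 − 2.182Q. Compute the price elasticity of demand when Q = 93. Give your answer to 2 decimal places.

-0.20

At Q = 93, P = 243 − 2.182(93) = 40.07.
dP/dQ = −2.182, so dQ/dP = 1/(−2.182) = -0.458.
ε = (dQ/dP)(P/Q) = (-0.458)(40.07/93).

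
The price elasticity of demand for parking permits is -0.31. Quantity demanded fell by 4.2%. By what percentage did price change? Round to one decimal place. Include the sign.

%ΔP ≈ %ΔQ / ε = (-4.2%)/(-0.31) = 13.55%.

13.5%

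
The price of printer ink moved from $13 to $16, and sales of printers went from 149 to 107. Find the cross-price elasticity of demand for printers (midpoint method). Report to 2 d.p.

ΔQ_x = 107 − 149 = -42; ΔP_y = 16 − 13 = 3.
Midpoints: P̄_y = 14.50, Q̄_x = 128.0.
ε_xy = (ΔQ_x/ΔP_y)(P̄_y/Q̄_x) = (-42/3)(14.50/128.0).

-1.59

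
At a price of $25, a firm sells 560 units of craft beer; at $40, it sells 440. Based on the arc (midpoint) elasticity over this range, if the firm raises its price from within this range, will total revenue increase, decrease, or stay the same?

increase

Arc ε = (-120/15)(32.50/500.0) ≈ -0.520.
|ε| = 0.52 < 1, so demand is inelastic. A price rise therefore raises total revenue.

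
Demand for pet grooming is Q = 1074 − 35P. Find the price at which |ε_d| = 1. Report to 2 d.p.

15.34

For linear demand Q = a − bP, ε = −bP/(a − bP). |ε| = 1 when bP = a − bP, i.e. P = a/(2b).
P = 1074/(2·35) = 1074/70 = 15.3429.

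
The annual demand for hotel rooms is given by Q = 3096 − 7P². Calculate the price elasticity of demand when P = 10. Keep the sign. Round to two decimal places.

At P = 10, Q = 2396.
dQ/dP = −14P = -140.
ε = (dQ/dP)(P/Q) = (-140)(10/2396).

-0.58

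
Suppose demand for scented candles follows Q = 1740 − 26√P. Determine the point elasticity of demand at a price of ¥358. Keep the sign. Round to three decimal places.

At P = 358, Q = 1248.057.
dQ/dP = −26/(2√P) = -0.687.
ε = (dQ/dP)(P/Q) = (-0.687)(358/1248.057).

-0.197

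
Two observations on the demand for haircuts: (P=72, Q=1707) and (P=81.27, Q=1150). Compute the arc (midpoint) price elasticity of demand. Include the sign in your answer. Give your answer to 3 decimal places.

-3.223

ΔQ = 1150 − 1707 = -557; ΔP = 81.27 − 72 = 9.27.
Midpoints: P̄ = 76.63, Q̄ = 1428.5.
ε = (ΔQ/ΔP)(P̄/Q̄) = (-557/9.27)(76.63/1428.5).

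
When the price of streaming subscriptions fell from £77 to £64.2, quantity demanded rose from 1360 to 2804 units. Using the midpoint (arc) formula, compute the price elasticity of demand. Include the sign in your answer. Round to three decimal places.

ΔQ = 2804 − 1360 = 1444; ΔP = 64.2 − 77 = -12.8.
Midpoints: P̄ = 70.60, Q̄ = 2082.0.
ε = (ΔQ/ΔP)(P̄/Q̄) = (1444/-12.8)(70.60/2082.0).

-3.825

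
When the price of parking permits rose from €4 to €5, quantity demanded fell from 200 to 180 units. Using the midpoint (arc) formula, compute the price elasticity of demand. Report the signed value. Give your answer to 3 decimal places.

ΔQ = 180 − 200 = -20; ΔP = 5 − 4 = 1.
Midpoints: P̄ = 4.50, Q̄ = 190.0.
ε = (ΔQ/ΔP)(P̄/Q̄) = (-20/1)(4.50/190.0).

-0.474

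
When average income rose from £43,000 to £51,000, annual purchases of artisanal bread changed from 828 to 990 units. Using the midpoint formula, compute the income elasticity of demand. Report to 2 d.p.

1.05

ΔQ = 162, ΔI = 8000. Midpoints: Ī = 47,000, Q̄ = 909.0.
ε_I = (ΔQ/ΔI)(Ī/Q̄) = (162/8000)(47000/909.0).
ε_I > 0, so the good is normal.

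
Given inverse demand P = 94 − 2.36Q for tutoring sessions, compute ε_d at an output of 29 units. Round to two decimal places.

-0.37

At Q = 29, P = 94 − 2.36(29) = 25.56.
dP/dQ = −2.36, so dQ/dP = 1/(−2.36) = -0.424.
ε = (dQ/dP)(P/Q) = (-0.424)(25.56/29).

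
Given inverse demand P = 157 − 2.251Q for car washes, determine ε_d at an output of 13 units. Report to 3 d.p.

-4.365

At Q = 13, P = 157 − 2.251(13) = 127.74.
dP/dQ = −2.251, so dQ/dP = 1/(−2.251) = -0.444.
ε = (dQ/dP)(P/Q) = (-0.444)(127.74/13).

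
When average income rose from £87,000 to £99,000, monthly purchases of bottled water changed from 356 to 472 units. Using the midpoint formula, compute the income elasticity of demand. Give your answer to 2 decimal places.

2.17

ΔQ = 116, ΔI = 12000. Midpoints: Ī = 93,000, Q̄ = 414.0.
ε_I = (ΔQ/ΔI)(Ī/Q̄) = (116/12000)(93000/414.0).
ε_I > 0, so the good is normal.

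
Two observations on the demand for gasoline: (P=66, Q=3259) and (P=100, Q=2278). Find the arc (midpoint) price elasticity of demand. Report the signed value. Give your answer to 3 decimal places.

ΔQ = 2278 − 3259 = -981; ΔP = 100 − 66 = 34.
Midpoints: P̄ = 83.00, Q̄ = 2768.5.
ε = (ΔQ/ΔP)(P̄/Q̄) = (-981/34)(83.00/2768.5).

-0.865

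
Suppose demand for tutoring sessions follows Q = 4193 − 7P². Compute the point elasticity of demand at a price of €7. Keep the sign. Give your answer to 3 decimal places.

At P = 7, Q = 3850.
dQ/dP = −14P = -98.
ε = (dQ/dP)(P/Q) = (-98)(7/3850).

-0.178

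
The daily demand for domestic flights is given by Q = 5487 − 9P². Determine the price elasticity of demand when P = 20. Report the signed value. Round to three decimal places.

At P = 20, Q = 1887.
dQ/dP = −18P = -360.
ε = (dQ/dP)(P/Q) = (-360)(20/1887).

-3.816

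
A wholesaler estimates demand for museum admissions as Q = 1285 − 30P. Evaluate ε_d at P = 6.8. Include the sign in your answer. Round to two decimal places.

-0.19

At P = 6.8, Q = 1081.
dQ/dP = −30.
ε = (dQ/dP)(P/Q) = (-30)(6.8/1081).
|ε| < 1, so demand is inelastic at this price.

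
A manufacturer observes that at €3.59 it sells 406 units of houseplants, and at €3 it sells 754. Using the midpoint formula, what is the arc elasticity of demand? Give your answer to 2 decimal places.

-3.35

ΔQ = 754 − 406 = 348; ΔP = 3 − 3.59 = -0.59.
Midpoints: P̄ = 3.29, Q̄ = 580.0.
ε = (ΔQ/ΔP)(P̄/Q̄) = (348/-0.59)(3.29/580.0).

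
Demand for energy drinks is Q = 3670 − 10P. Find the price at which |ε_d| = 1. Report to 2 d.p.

183.50

For linear demand Q = a − bP, ε = −bP/(a − bP). |ε| = 1 when bP = a − bP, i.e. P = a/(2b).
P = 3670/(2·10) = 3670/20 = 183.5000.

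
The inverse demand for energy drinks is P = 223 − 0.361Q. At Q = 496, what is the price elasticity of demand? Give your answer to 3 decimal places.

-0.245

At Q = 496, P = 223 − 0.361(496) = 43.94.
dP/dQ = −0.361, so dQ/dP = 1/(−0.361) = -2.770.
ε = (dQ/dP)(P/Q) = (-2.770)(43.94/496).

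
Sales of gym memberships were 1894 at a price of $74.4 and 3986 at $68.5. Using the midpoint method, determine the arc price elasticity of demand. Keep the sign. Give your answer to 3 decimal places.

-8.617

ΔQ = 3986 − 1894 = 2092; ΔP = 68.5 − 74.4 = -5.9.
Midpoints: P̄ = 71.45, Q̄ = 2940.0.
ε = (ΔQ/ΔP)(P̄/Q̄) = (2092/-5.9)(71.45/2940.0).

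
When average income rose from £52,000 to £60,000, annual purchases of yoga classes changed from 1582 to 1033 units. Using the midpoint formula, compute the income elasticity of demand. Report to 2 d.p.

-2.94

ΔQ = -549, ΔI = 8000. Midpoints: Ī = 56,000, Q̄ = 1307.5.
ε_I = (ΔQ/ΔI)(Ī/Q̄) = (-549/8000)(56000/1307.5).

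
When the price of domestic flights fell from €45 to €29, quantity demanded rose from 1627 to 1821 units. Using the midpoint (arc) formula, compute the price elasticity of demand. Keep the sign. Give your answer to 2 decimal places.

ΔQ = 1821 − 1627 = 194; ΔP = 29 − 45 = -16.
Midpoints: P̄ = 37.00, Q̄ = 1724.0.
ε = (ΔQ/ΔP)(P̄/Q̄) = (194/-16)(37.00/1724.0).

-0.26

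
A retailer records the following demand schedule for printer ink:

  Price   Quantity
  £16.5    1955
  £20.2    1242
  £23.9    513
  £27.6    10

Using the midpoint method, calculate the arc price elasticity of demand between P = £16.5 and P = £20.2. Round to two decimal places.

-2.21

At P = 16.5, Q = 1955; at P = 20.2, Q = 1242.
ΔQ = -713, ΔP = 3.7. Midpoints: P̄ = 18.35, Q̄ = 1598.5.
ε = (ΔQ/ΔP)(P̄/Q̄) = (-713/3.7)(18.35/1598.5).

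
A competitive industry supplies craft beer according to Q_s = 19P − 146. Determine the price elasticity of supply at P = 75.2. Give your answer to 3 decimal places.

1.114

At P = 75.2, Q_s = 1282.80.
dQ_s/dP = 19.
ε_s = (dQ_s/dP)(P/Q_s) = (19)(75.2/1282.80).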